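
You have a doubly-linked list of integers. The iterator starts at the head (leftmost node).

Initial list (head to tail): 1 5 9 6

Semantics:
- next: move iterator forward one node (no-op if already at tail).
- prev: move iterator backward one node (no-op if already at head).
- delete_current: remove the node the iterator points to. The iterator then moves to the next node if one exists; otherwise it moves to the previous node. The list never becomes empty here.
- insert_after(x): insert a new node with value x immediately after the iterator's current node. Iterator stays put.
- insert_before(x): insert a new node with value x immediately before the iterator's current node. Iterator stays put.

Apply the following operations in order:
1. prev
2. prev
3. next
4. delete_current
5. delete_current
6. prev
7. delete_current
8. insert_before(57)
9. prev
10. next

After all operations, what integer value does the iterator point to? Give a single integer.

After 1 (prev): list=[1, 5, 9, 6] cursor@1
After 2 (prev): list=[1, 5, 9, 6] cursor@1
After 3 (next): list=[1, 5, 9, 6] cursor@5
After 4 (delete_current): list=[1, 9, 6] cursor@9
After 5 (delete_current): list=[1, 6] cursor@6
After 6 (prev): list=[1, 6] cursor@1
After 7 (delete_current): list=[6] cursor@6
After 8 (insert_before(57)): list=[57, 6] cursor@6
After 9 (prev): list=[57, 6] cursor@57
After 10 (next): list=[57, 6] cursor@6

Answer: 6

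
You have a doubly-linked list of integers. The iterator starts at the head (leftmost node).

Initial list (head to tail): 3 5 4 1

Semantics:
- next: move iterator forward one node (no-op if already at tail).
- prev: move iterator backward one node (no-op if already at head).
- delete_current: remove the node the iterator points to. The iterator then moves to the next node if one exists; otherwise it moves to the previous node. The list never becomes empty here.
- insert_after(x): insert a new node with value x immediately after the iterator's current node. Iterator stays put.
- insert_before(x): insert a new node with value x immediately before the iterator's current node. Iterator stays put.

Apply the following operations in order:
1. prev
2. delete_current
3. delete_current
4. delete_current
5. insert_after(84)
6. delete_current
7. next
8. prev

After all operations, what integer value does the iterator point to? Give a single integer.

After 1 (prev): list=[3, 5, 4, 1] cursor@3
After 2 (delete_current): list=[5, 4, 1] cursor@5
After 3 (delete_current): list=[4, 1] cursor@4
After 4 (delete_current): list=[1] cursor@1
After 5 (insert_after(84)): list=[1, 84] cursor@1
After 6 (delete_current): list=[84] cursor@84
After 7 (next): list=[84] cursor@84
After 8 (prev): list=[84] cursor@84

Answer: 84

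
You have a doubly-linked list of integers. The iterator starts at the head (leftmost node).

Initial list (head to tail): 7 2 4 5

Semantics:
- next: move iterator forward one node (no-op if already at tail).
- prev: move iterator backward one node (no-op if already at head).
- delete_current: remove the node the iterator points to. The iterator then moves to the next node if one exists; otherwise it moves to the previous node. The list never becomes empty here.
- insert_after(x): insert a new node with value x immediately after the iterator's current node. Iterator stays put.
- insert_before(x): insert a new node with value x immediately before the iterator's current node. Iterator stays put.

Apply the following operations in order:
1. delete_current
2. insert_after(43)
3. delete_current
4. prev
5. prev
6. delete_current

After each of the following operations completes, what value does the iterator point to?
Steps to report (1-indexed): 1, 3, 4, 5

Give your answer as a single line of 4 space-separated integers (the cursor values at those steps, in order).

Answer: 2 43 43 43

Derivation:
After 1 (delete_current): list=[2, 4, 5] cursor@2
After 2 (insert_after(43)): list=[2, 43, 4, 5] cursor@2
After 3 (delete_current): list=[43, 4, 5] cursor@43
After 4 (prev): list=[43, 4, 5] cursor@43
After 5 (prev): list=[43, 4, 5] cursor@43
After 6 (delete_current): list=[4, 5] cursor@4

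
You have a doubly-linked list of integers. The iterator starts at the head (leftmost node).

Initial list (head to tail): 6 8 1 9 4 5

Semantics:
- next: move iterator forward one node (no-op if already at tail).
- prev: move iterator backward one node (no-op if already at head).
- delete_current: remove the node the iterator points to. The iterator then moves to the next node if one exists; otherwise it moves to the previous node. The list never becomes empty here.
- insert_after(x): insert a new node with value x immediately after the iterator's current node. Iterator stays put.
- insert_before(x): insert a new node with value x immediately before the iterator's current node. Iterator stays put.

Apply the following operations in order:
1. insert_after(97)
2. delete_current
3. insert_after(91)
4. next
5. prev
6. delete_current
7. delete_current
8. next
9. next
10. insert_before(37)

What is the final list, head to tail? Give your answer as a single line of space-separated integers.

Answer: 8 1 37 9 4 5

Derivation:
After 1 (insert_after(97)): list=[6, 97, 8, 1, 9, 4, 5] cursor@6
After 2 (delete_current): list=[97, 8, 1, 9, 4, 5] cursor@97
After 3 (insert_after(91)): list=[97, 91, 8, 1, 9, 4, 5] cursor@97
After 4 (next): list=[97, 91, 8, 1, 9, 4, 5] cursor@91
After 5 (prev): list=[97, 91, 8, 1, 9, 4, 5] cursor@97
After 6 (delete_current): list=[91, 8, 1, 9, 4, 5] cursor@91
After 7 (delete_current): list=[8, 1, 9, 4, 5] cursor@8
After 8 (next): list=[8, 1, 9, 4, 5] cursor@1
After 9 (next): list=[8, 1, 9, 4, 5] cursor@9
After 10 (insert_before(37)): list=[8, 1, 37, 9, 4, 5] cursor@9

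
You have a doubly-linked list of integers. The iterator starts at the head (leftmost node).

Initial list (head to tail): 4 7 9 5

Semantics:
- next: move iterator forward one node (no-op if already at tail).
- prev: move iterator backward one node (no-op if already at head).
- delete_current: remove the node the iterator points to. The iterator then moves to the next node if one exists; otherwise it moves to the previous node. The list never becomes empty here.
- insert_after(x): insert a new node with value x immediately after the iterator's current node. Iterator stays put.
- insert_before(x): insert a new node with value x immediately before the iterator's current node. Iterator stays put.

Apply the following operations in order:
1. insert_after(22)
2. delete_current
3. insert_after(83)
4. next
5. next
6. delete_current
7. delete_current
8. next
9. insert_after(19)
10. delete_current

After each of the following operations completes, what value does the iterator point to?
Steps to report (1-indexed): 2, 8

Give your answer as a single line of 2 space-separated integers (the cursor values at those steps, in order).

After 1 (insert_after(22)): list=[4, 22, 7, 9, 5] cursor@4
After 2 (delete_current): list=[22, 7, 9, 5] cursor@22
After 3 (insert_after(83)): list=[22, 83, 7, 9, 5] cursor@22
After 4 (next): list=[22, 83, 7, 9, 5] cursor@83
After 5 (next): list=[22, 83, 7, 9, 5] cursor@7
After 6 (delete_current): list=[22, 83, 9, 5] cursor@9
After 7 (delete_current): list=[22, 83, 5] cursor@5
After 8 (next): list=[22, 83, 5] cursor@5
After 9 (insert_after(19)): list=[22, 83, 5, 19] cursor@5
After 10 (delete_current): list=[22, 83, 19] cursor@19

Answer: 22 5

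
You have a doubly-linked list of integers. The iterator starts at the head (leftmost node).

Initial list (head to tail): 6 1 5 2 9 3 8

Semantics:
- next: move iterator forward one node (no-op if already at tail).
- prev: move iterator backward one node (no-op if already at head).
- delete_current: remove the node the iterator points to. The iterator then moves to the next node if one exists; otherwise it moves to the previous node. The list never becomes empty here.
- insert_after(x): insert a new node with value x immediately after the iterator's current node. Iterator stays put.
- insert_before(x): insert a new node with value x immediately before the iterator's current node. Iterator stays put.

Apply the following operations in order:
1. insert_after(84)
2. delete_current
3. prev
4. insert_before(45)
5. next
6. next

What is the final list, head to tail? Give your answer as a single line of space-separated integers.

Answer: 45 84 1 5 2 9 3 8

Derivation:
After 1 (insert_after(84)): list=[6, 84, 1, 5, 2, 9, 3, 8] cursor@6
After 2 (delete_current): list=[84, 1, 5, 2, 9, 3, 8] cursor@84
After 3 (prev): list=[84, 1, 5, 2, 9, 3, 8] cursor@84
After 4 (insert_before(45)): list=[45, 84, 1, 5, 2, 9, 3, 8] cursor@84
After 5 (next): list=[45, 84, 1, 5, 2, 9, 3, 8] cursor@1
After 6 (next): list=[45, 84, 1, 5, 2, 9, 3, 8] cursor@5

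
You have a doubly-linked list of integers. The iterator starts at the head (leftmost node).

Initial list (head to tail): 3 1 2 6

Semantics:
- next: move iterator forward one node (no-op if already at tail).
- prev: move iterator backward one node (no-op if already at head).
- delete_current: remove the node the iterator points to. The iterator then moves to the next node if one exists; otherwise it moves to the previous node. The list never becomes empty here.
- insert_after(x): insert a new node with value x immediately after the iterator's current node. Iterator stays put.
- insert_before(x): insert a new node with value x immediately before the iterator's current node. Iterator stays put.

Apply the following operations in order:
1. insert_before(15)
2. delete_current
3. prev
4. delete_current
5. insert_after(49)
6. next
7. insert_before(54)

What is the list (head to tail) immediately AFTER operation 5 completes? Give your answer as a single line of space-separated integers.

After 1 (insert_before(15)): list=[15, 3, 1, 2, 6] cursor@3
After 2 (delete_current): list=[15, 1, 2, 6] cursor@1
After 3 (prev): list=[15, 1, 2, 6] cursor@15
After 4 (delete_current): list=[1, 2, 6] cursor@1
After 5 (insert_after(49)): list=[1, 49, 2, 6] cursor@1

Answer: 1 49 2 6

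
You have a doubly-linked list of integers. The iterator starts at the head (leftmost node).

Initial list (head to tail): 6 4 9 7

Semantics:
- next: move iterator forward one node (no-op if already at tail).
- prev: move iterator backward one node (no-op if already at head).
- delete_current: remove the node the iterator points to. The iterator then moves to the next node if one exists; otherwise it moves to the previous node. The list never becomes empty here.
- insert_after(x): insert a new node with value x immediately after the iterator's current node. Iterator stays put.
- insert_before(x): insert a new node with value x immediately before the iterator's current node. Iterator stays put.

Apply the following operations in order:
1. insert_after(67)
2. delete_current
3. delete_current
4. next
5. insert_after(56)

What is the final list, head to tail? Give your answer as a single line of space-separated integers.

Answer: 4 9 56 7

Derivation:
After 1 (insert_after(67)): list=[6, 67, 4, 9, 7] cursor@6
After 2 (delete_current): list=[67, 4, 9, 7] cursor@67
After 3 (delete_current): list=[4, 9, 7] cursor@4
After 4 (next): list=[4, 9, 7] cursor@9
After 5 (insert_after(56)): list=[4, 9, 56, 7] cursor@9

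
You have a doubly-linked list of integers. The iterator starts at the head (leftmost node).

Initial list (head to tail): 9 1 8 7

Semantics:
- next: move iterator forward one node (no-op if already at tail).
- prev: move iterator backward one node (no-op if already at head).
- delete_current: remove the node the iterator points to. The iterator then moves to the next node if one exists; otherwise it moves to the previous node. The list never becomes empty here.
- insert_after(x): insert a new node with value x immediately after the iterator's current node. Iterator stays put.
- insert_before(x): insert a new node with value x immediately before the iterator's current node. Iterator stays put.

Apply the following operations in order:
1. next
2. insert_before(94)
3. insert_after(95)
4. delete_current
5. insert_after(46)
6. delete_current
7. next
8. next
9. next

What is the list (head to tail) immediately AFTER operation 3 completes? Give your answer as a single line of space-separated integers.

After 1 (next): list=[9, 1, 8, 7] cursor@1
After 2 (insert_before(94)): list=[9, 94, 1, 8, 7] cursor@1
After 3 (insert_after(95)): list=[9, 94, 1, 95, 8, 7] cursor@1

Answer: 9 94 1 95 8 7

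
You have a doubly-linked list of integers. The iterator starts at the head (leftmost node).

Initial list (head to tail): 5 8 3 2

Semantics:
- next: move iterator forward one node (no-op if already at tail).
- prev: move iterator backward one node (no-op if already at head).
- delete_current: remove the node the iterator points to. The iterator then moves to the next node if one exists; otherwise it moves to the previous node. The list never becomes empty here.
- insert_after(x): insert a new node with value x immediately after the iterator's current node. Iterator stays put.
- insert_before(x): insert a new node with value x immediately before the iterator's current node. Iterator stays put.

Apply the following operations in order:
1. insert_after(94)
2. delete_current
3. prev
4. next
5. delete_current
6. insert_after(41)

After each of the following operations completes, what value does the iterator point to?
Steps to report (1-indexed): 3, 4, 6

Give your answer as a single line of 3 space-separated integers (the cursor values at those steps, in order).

After 1 (insert_after(94)): list=[5, 94, 8, 3, 2] cursor@5
After 2 (delete_current): list=[94, 8, 3, 2] cursor@94
After 3 (prev): list=[94, 8, 3, 2] cursor@94
After 4 (next): list=[94, 8, 3, 2] cursor@8
After 5 (delete_current): list=[94, 3, 2] cursor@3
After 6 (insert_after(41)): list=[94, 3, 41, 2] cursor@3

Answer: 94 8 3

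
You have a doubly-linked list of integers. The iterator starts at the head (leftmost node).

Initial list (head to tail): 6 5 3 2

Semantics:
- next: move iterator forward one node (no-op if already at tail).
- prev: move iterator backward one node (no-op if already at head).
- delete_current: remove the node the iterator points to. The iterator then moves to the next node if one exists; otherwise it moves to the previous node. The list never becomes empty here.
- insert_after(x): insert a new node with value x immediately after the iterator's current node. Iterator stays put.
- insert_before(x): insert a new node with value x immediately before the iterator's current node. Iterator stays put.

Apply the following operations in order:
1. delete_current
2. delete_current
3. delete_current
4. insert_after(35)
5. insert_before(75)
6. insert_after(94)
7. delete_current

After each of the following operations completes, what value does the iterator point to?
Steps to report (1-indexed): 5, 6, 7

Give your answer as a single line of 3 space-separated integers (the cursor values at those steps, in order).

After 1 (delete_current): list=[5, 3, 2] cursor@5
After 2 (delete_current): list=[3, 2] cursor@3
After 3 (delete_current): list=[2] cursor@2
After 4 (insert_after(35)): list=[2, 35] cursor@2
After 5 (insert_before(75)): list=[75, 2, 35] cursor@2
After 6 (insert_after(94)): list=[75, 2, 94, 35] cursor@2
After 7 (delete_current): list=[75, 94, 35] cursor@94

Answer: 2 2 94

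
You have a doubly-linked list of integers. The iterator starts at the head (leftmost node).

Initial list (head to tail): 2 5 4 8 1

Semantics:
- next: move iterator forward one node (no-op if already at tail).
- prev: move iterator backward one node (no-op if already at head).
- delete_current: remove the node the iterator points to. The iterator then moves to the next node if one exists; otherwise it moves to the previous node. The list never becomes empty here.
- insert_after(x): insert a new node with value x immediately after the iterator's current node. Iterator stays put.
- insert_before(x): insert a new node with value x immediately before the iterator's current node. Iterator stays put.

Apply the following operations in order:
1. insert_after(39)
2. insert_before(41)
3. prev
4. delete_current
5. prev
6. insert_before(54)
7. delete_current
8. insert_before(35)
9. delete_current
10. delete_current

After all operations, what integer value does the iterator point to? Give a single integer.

After 1 (insert_after(39)): list=[2, 39, 5, 4, 8, 1] cursor@2
After 2 (insert_before(41)): list=[41, 2, 39, 5, 4, 8, 1] cursor@2
After 3 (prev): list=[41, 2, 39, 5, 4, 8, 1] cursor@41
After 4 (delete_current): list=[2, 39, 5, 4, 8, 1] cursor@2
After 5 (prev): list=[2, 39, 5, 4, 8, 1] cursor@2
After 6 (insert_before(54)): list=[54, 2, 39, 5, 4, 8, 1] cursor@2
After 7 (delete_current): list=[54, 39, 5, 4, 8, 1] cursor@39
After 8 (insert_before(35)): list=[54, 35, 39, 5, 4, 8, 1] cursor@39
After 9 (delete_current): list=[54, 35, 5, 4, 8, 1] cursor@5
After 10 (delete_current): list=[54, 35, 4, 8, 1] cursor@4

Answer: 4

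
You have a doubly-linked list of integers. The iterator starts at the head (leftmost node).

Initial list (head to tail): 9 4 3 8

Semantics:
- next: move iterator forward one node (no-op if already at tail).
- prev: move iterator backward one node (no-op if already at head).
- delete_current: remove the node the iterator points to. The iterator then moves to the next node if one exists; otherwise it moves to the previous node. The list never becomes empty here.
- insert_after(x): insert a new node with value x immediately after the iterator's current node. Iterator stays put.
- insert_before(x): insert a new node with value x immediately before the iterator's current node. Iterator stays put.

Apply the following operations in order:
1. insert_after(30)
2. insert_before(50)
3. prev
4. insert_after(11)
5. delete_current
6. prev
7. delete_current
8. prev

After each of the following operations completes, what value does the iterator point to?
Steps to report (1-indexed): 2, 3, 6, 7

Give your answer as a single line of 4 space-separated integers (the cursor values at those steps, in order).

Answer: 9 50 11 9

Derivation:
After 1 (insert_after(30)): list=[9, 30, 4, 3, 8] cursor@9
After 2 (insert_before(50)): list=[50, 9, 30, 4, 3, 8] cursor@9
After 3 (prev): list=[50, 9, 30, 4, 3, 8] cursor@50
After 4 (insert_after(11)): list=[50, 11, 9, 30, 4, 3, 8] cursor@50
After 5 (delete_current): list=[11, 9, 30, 4, 3, 8] cursor@11
After 6 (prev): list=[11, 9, 30, 4, 3, 8] cursor@11
After 7 (delete_current): list=[9, 30, 4, 3, 8] cursor@9
After 8 (prev): list=[9, 30, 4, 3, 8] cursor@9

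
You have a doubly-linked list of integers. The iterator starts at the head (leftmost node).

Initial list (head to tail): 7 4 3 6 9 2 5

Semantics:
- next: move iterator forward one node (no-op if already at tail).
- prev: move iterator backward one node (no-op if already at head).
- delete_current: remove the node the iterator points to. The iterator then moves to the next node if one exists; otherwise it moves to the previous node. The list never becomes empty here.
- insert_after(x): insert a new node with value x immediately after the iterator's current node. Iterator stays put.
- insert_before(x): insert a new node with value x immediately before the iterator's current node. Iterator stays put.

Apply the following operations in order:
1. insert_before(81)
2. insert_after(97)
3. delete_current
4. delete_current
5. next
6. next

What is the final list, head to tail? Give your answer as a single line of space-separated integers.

After 1 (insert_before(81)): list=[81, 7, 4, 3, 6, 9, 2, 5] cursor@7
After 2 (insert_after(97)): list=[81, 7, 97, 4, 3, 6, 9, 2, 5] cursor@7
After 3 (delete_current): list=[81, 97, 4, 3, 6, 9, 2, 5] cursor@97
After 4 (delete_current): list=[81, 4, 3, 6, 9, 2, 5] cursor@4
After 5 (next): list=[81, 4, 3, 6, 9, 2, 5] cursor@3
After 6 (next): list=[81, 4, 3, 6, 9, 2, 5] cursor@6

Answer: 81 4 3 6 9 2 5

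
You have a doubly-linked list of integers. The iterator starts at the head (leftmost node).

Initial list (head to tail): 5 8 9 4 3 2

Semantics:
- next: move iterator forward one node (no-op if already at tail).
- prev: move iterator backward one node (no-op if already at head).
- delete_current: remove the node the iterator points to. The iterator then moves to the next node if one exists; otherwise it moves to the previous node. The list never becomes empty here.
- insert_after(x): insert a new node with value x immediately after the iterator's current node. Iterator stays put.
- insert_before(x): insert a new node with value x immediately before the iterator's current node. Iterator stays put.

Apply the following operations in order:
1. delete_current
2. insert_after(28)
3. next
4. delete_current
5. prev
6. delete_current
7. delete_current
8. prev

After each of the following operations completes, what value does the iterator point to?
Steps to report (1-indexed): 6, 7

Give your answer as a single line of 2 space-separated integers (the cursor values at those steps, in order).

After 1 (delete_current): list=[8, 9, 4, 3, 2] cursor@8
After 2 (insert_after(28)): list=[8, 28, 9, 4, 3, 2] cursor@8
After 3 (next): list=[8, 28, 9, 4, 3, 2] cursor@28
After 4 (delete_current): list=[8, 9, 4, 3, 2] cursor@9
After 5 (prev): list=[8, 9, 4, 3, 2] cursor@8
After 6 (delete_current): list=[9, 4, 3, 2] cursor@9
After 7 (delete_current): list=[4, 3, 2] cursor@4
After 8 (prev): list=[4, 3, 2] cursor@4

Answer: 9 4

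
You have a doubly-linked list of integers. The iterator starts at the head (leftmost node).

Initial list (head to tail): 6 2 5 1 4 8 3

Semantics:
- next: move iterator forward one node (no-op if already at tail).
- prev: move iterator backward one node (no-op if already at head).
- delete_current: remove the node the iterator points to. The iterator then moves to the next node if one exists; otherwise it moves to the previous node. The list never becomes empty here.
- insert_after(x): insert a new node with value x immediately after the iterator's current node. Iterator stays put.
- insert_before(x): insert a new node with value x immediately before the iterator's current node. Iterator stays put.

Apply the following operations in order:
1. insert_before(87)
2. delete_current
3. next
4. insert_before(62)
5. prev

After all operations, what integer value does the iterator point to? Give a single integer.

After 1 (insert_before(87)): list=[87, 6, 2, 5, 1, 4, 8, 3] cursor@6
After 2 (delete_current): list=[87, 2, 5, 1, 4, 8, 3] cursor@2
After 3 (next): list=[87, 2, 5, 1, 4, 8, 3] cursor@5
After 4 (insert_before(62)): list=[87, 2, 62, 5, 1, 4, 8, 3] cursor@5
After 5 (prev): list=[87, 2, 62, 5, 1, 4, 8, 3] cursor@62

Answer: 62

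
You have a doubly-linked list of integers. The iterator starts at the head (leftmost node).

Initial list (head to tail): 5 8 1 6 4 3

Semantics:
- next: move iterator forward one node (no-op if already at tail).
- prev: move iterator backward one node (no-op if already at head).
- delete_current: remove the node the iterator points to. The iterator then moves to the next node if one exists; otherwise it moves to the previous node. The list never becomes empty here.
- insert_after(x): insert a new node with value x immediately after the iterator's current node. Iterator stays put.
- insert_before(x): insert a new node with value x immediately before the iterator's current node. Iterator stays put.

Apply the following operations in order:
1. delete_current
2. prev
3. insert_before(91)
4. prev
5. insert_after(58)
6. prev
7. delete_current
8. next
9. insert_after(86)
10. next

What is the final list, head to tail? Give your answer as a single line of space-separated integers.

After 1 (delete_current): list=[8, 1, 6, 4, 3] cursor@8
After 2 (prev): list=[8, 1, 6, 4, 3] cursor@8
After 3 (insert_before(91)): list=[91, 8, 1, 6, 4, 3] cursor@8
After 4 (prev): list=[91, 8, 1, 6, 4, 3] cursor@91
After 5 (insert_after(58)): list=[91, 58, 8, 1, 6, 4, 3] cursor@91
After 6 (prev): list=[91, 58, 8, 1, 6, 4, 3] cursor@91
After 7 (delete_current): list=[58, 8, 1, 6, 4, 3] cursor@58
After 8 (next): list=[58, 8, 1, 6, 4, 3] cursor@8
After 9 (insert_after(86)): list=[58, 8, 86, 1, 6, 4, 3] cursor@8
After 10 (next): list=[58, 8, 86, 1, 6, 4, 3] cursor@86

Answer: 58 8 86 1 6 4 3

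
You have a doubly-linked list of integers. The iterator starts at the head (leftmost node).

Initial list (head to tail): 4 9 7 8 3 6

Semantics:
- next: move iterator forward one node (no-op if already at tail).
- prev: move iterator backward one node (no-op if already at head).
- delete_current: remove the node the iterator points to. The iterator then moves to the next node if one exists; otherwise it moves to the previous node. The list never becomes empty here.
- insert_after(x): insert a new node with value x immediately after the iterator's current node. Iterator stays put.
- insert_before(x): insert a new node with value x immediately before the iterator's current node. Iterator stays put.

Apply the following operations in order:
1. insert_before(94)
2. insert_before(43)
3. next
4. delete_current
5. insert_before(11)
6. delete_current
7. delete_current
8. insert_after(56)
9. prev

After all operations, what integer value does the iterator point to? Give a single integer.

After 1 (insert_before(94)): list=[94, 4, 9, 7, 8, 3, 6] cursor@4
After 2 (insert_before(43)): list=[94, 43, 4, 9, 7, 8, 3, 6] cursor@4
After 3 (next): list=[94, 43, 4, 9, 7, 8, 3, 6] cursor@9
After 4 (delete_current): list=[94, 43, 4, 7, 8, 3, 6] cursor@7
After 5 (insert_before(11)): list=[94, 43, 4, 11, 7, 8, 3, 6] cursor@7
After 6 (delete_current): list=[94, 43, 4, 11, 8, 3, 6] cursor@8
After 7 (delete_current): list=[94, 43, 4, 11, 3, 6] cursor@3
After 8 (insert_after(56)): list=[94, 43, 4, 11, 3, 56, 6] cursor@3
After 9 (prev): list=[94, 43, 4, 11, 3, 56, 6] cursor@11

Answer: 11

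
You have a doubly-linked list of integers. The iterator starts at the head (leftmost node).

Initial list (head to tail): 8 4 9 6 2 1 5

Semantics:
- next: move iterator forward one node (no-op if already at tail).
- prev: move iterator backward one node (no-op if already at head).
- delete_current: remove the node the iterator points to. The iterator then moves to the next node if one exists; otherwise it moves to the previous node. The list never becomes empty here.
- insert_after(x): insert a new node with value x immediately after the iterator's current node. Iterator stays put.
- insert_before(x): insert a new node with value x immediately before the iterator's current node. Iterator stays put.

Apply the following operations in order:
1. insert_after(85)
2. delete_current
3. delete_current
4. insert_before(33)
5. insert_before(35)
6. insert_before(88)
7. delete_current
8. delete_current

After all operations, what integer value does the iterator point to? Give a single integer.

After 1 (insert_after(85)): list=[8, 85, 4, 9, 6, 2, 1, 5] cursor@8
After 2 (delete_current): list=[85, 4, 9, 6, 2, 1, 5] cursor@85
After 3 (delete_current): list=[4, 9, 6, 2, 1, 5] cursor@4
After 4 (insert_before(33)): list=[33, 4, 9, 6, 2, 1, 5] cursor@4
After 5 (insert_before(35)): list=[33, 35, 4, 9, 6, 2, 1, 5] cursor@4
After 6 (insert_before(88)): list=[33, 35, 88, 4, 9, 6, 2, 1, 5] cursor@4
After 7 (delete_current): list=[33, 35, 88, 9, 6, 2, 1, 5] cursor@9
After 8 (delete_current): list=[33, 35, 88, 6, 2, 1, 5] cursor@6

Answer: 6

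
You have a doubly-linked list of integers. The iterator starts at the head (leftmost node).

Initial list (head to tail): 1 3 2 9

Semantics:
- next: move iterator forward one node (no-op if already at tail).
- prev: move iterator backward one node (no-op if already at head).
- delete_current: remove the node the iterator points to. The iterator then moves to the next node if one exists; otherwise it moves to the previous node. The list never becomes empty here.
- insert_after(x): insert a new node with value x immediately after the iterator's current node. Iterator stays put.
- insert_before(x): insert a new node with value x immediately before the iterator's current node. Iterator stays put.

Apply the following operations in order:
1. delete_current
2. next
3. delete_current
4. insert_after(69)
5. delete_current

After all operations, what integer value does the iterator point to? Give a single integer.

After 1 (delete_current): list=[3, 2, 9] cursor@3
After 2 (next): list=[3, 2, 9] cursor@2
After 3 (delete_current): list=[3, 9] cursor@9
After 4 (insert_after(69)): list=[3, 9, 69] cursor@9
After 5 (delete_current): list=[3, 69] cursor@69

Answer: 69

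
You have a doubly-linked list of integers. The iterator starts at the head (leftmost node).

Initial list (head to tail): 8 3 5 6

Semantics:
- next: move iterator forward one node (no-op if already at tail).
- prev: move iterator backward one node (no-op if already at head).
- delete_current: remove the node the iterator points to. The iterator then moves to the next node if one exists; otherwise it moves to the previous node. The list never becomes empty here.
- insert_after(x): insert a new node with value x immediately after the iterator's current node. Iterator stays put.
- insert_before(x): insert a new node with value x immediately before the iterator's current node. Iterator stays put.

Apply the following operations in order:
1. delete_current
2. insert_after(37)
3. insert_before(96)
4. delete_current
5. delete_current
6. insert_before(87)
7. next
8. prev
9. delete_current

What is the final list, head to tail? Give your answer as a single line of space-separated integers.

Answer: 96 87 6

Derivation:
After 1 (delete_current): list=[3, 5, 6] cursor@3
After 2 (insert_after(37)): list=[3, 37, 5, 6] cursor@3
After 3 (insert_before(96)): list=[96, 3, 37, 5, 6] cursor@3
After 4 (delete_current): list=[96, 37, 5, 6] cursor@37
After 5 (delete_current): list=[96, 5, 6] cursor@5
After 6 (insert_before(87)): list=[96, 87, 5, 6] cursor@5
After 7 (next): list=[96, 87, 5, 6] cursor@6
After 8 (prev): list=[96, 87, 5, 6] cursor@5
After 9 (delete_current): list=[96, 87, 6] cursor@6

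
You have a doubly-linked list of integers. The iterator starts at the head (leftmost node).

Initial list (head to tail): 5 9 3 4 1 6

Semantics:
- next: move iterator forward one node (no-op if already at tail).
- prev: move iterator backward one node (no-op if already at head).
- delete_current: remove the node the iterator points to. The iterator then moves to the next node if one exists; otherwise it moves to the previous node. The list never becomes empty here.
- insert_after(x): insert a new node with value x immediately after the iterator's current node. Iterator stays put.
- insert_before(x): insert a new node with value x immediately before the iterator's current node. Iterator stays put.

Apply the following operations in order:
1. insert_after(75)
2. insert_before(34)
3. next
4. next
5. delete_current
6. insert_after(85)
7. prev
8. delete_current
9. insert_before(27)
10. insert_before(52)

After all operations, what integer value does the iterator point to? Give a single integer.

Answer: 3

Derivation:
After 1 (insert_after(75)): list=[5, 75, 9, 3, 4, 1, 6] cursor@5
After 2 (insert_before(34)): list=[34, 5, 75, 9, 3, 4, 1, 6] cursor@5
After 3 (next): list=[34, 5, 75, 9, 3, 4, 1, 6] cursor@75
After 4 (next): list=[34, 5, 75, 9, 3, 4, 1, 6] cursor@9
After 5 (delete_current): list=[34, 5, 75, 3, 4, 1, 6] cursor@3
After 6 (insert_after(85)): list=[34, 5, 75, 3, 85, 4, 1, 6] cursor@3
After 7 (prev): list=[34, 5, 75, 3, 85, 4, 1, 6] cursor@75
After 8 (delete_current): list=[34, 5, 3, 85, 4, 1, 6] cursor@3
After 9 (insert_before(27)): list=[34, 5, 27, 3, 85, 4, 1, 6] cursor@3
After 10 (insert_before(52)): list=[34, 5, 27, 52, 3, 85, 4, 1, 6] cursor@3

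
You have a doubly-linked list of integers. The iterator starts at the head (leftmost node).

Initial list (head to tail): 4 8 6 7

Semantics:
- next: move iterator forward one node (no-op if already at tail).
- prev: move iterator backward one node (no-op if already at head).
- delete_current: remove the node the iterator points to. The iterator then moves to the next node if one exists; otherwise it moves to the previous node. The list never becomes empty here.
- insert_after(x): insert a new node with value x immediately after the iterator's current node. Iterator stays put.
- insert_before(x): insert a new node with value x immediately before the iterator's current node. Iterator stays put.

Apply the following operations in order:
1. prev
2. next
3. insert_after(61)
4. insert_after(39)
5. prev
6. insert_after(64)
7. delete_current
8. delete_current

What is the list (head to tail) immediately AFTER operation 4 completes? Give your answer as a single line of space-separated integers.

Answer: 4 8 39 61 6 7

Derivation:
After 1 (prev): list=[4, 8, 6, 7] cursor@4
After 2 (next): list=[4, 8, 6, 7] cursor@8
After 3 (insert_after(61)): list=[4, 8, 61, 6, 7] cursor@8
After 4 (insert_after(39)): list=[4, 8, 39, 61, 6, 7] cursor@8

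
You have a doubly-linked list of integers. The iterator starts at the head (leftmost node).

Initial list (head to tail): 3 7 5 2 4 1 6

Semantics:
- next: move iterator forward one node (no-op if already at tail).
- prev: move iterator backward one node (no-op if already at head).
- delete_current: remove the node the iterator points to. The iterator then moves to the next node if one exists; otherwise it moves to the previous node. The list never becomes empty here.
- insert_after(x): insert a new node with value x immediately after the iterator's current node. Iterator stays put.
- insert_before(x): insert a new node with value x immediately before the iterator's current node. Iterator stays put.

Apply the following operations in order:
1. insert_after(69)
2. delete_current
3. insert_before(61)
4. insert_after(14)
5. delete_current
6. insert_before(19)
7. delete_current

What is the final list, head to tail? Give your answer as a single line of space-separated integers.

Answer: 61 19 7 5 2 4 1 6

Derivation:
After 1 (insert_after(69)): list=[3, 69, 7, 5, 2, 4, 1, 6] cursor@3
After 2 (delete_current): list=[69, 7, 5, 2, 4, 1, 6] cursor@69
After 3 (insert_before(61)): list=[61, 69, 7, 5, 2, 4, 1, 6] cursor@69
After 4 (insert_after(14)): list=[61, 69, 14, 7, 5, 2, 4, 1, 6] cursor@69
After 5 (delete_current): list=[61, 14, 7, 5, 2, 4, 1, 6] cursor@14
After 6 (insert_before(19)): list=[61, 19, 14, 7, 5, 2, 4, 1, 6] cursor@14
After 7 (delete_current): list=[61, 19, 7, 5, 2, 4, 1, 6] cursor@7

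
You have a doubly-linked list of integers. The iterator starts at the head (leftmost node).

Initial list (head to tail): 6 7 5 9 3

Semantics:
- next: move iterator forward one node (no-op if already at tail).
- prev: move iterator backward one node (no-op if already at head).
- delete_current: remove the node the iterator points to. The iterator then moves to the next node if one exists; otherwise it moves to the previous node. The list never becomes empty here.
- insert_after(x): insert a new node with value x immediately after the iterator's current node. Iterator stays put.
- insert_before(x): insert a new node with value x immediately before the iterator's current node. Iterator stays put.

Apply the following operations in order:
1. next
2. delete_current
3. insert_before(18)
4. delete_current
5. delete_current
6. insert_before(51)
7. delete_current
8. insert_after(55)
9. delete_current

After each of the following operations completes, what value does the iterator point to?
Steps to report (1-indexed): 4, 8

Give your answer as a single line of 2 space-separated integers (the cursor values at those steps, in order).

Answer: 9 51

Derivation:
After 1 (next): list=[6, 7, 5, 9, 3] cursor@7
After 2 (delete_current): list=[6, 5, 9, 3] cursor@5
After 3 (insert_before(18)): list=[6, 18, 5, 9, 3] cursor@5
After 4 (delete_current): list=[6, 18, 9, 3] cursor@9
After 5 (delete_current): list=[6, 18, 3] cursor@3
After 6 (insert_before(51)): list=[6, 18, 51, 3] cursor@3
After 7 (delete_current): list=[6, 18, 51] cursor@51
After 8 (insert_after(55)): list=[6, 18, 51, 55] cursor@51
After 9 (delete_current): list=[6, 18, 55] cursor@55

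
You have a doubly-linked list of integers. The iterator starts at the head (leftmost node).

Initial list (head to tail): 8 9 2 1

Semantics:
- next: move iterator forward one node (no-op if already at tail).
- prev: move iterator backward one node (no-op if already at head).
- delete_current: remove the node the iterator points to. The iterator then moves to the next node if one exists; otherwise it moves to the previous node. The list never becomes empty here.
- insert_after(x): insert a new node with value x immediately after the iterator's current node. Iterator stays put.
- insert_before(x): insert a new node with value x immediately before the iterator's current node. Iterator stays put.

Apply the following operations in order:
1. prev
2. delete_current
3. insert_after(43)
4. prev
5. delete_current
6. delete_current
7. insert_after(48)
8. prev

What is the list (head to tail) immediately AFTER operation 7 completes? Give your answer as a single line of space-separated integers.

Answer: 2 48 1

Derivation:
After 1 (prev): list=[8, 9, 2, 1] cursor@8
After 2 (delete_current): list=[9, 2, 1] cursor@9
After 3 (insert_after(43)): list=[9, 43, 2, 1] cursor@9
After 4 (prev): list=[9, 43, 2, 1] cursor@9
After 5 (delete_current): list=[43, 2, 1] cursor@43
After 6 (delete_current): list=[2, 1] cursor@2
After 7 (insert_after(48)): list=[2, 48, 1] cursor@2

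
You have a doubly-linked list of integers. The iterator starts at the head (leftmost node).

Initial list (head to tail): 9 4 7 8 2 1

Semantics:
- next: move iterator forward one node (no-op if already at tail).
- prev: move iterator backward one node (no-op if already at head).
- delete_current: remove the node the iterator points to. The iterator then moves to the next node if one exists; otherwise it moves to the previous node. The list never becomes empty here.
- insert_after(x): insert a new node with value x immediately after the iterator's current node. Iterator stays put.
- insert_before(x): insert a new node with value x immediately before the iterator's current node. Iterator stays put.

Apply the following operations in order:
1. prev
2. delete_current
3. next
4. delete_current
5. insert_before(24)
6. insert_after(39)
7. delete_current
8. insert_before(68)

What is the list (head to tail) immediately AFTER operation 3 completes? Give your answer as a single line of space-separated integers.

Answer: 4 7 8 2 1

Derivation:
After 1 (prev): list=[9, 4, 7, 8, 2, 1] cursor@9
After 2 (delete_current): list=[4, 7, 8, 2, 1] cursor@4
After 3 (next): list=[4, 7, 8, 2, 1] cursor@7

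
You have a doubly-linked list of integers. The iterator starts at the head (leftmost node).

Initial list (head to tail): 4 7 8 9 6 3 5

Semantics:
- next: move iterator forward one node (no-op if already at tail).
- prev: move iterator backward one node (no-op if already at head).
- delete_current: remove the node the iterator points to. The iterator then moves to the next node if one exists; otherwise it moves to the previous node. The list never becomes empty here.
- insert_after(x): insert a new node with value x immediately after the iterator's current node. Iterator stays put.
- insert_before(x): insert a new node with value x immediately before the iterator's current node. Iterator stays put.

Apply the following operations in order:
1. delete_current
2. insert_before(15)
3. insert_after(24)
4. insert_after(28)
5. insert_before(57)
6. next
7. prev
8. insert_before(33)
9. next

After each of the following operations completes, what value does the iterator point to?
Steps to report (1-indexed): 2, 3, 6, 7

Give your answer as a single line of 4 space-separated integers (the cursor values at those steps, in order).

Answer: 7 7 28 7

Derivation:
After 1 (delete_current): list=[7, 8, 9, 6, 3, 5] cursor@7
After 2 (insert_before(15)): list=[15, 7, 8, 9, 6, 3, 5] cursor@7
After 3 (insert_after(24)): list=[15, 7, 24, 8, 9, 6, 3, 5] cursor@7
After 4 (insert_after(28)): list=[15, 7, 28, 24, 8, 9, 6, 3, 5] cursor@7
After 5 (insert_before(57)): list=[15, 57, 7, 28, 24, 8, 9, 6, 3, 5] cursor@7
After 6 (next): list=[15, 57, 7, 28, 24, 8, 9, 6, 3, 5] cursor@28
After 7 (prev): list=[15, 57, 7, 28, 24, 8, 9, 6, 3, 5] cursor@7
After 8 (insert_before(33)): list=[15, 57, 33, 7, 28, 24, 8, 9, 6, 3, 5] cursor@7
After 9 (next): list=[15, 57, 33, 7, 28, 24, 8, 9, 6, 3, 5] cursor@28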